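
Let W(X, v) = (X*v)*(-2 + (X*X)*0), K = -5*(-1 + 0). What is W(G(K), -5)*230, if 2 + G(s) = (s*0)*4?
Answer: -4600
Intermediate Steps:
K = 5 (K = -5*(-1) = 5)
G(s) = -2 (G(s) = -2 + (s*0)*4 = -2 + 0*4 = -2 + 0 = -2)
W(X, v) = -2*X*v (W(X, v) = (X*v)*(-2 + X**2*0) = (X*v)*(-2 + 0) = (X*v)*(-2) = -2*X*v)
W(G(K), -5)*230 = -2*(-2)*(-5)*230 = -20*230 = -4600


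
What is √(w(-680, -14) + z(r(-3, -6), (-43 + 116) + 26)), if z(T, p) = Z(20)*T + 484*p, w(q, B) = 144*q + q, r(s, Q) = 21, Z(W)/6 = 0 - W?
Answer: 2*I*√13301 ≈ 230.66*I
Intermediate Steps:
Z(W) = -6*W (Z(W) = 6*(0 - W) = 6*(-W) = -6*W)
w(q, B) = 145*q
z(T, p) = -120*T + 484*p (z(T, p) = (-6*20)*T + 484*p = -120*T + 484*p)
√(w(-680, -14) + z(r(-3, -6), (-43 + 116) + 26)) = √(145*(-680) + (-120*21 + 484*((-43 + 116) + 26))) = √(-98600 + (-2520 + 484*(73 + 26))) = √(-98600 + (-2520 + 484*99)) = √(-98600 + (-2520 + 47916)) = √(-98600 + 45396) = √(-53204) = 2*I*√13301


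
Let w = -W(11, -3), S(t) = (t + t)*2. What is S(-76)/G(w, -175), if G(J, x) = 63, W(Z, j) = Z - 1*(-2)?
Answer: -304/63 ≈ -4.8254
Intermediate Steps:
W(Z, j) = 2 + Z (W(Z, j) = Z + 2 = 2 + Z)
S(t) = 4*t (S(t) = (2*t)*2 = 4*t)
w = -13 (w = -(2 + 11) = -1*13 = -13)
S(-76)/G(w, -175) = (4*(-76))/63 = -304*1/63 = -304/63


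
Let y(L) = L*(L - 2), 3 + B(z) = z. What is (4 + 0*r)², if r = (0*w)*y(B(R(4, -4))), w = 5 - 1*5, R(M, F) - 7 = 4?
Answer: 16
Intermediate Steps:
R(M, F) = 11 (R(M, F) = 7 + 4 = 11)
B(z) = -3 + z
y(L) = L*(-2 + L)
w = 0 (w = 5 - 5 = 0)
r = 0 (r = (0*0)*((-3 + 11)*(-2 + (-3 + 11))) = 0*(8*(-2 + 8)) = 0*(8*6) = 0*48 = 0)
(4 + 0*r)² = (4 + 0*0)² = (4 + 0)² = 4² = 16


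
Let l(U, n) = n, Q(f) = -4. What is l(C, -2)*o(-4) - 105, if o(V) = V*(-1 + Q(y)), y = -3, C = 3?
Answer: -145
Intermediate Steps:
o(V) = -5*V (o(V) = V*(-1 - 4) = V*(-5) = -5*V)
l(C, -2)*o(-4) - 105 = -(-10)*(-4) - 105 = -2*20 - 105 = -40 - 105 = -145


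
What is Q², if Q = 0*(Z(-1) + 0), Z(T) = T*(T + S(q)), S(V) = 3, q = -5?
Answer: 0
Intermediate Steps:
Z(T) = T*(3 + T) (Z(T) = T*(T + 3) = T*(3 + T))
Q = 0 (Q = 0*(-(3 - 1) + 0) = 0*(-1*2 + 0) = 0*(-2 + 0) = 0*(-2) = 0)
Q² = 0² = 0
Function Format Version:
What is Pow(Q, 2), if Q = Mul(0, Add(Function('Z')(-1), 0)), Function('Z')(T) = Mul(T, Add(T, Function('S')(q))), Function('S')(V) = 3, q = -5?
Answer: 0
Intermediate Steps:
Function('Z')(T) = Mul(T, Add(3, T)) (Function('Z')(T) = Mul(T, Add(T, 3)) = Mul(T, Add(3, T)))
Q = 0 (Q = Mul(0, Add(Mul(-1, Add(3, -1)), 0)) = Mul(0, Add(Mul(-1, 2), 0)) = Mul(0, Add(-2, 0)) = Mul(0, -2) = 0)
Pow(Q, 2) = Pow(0, 2) = 0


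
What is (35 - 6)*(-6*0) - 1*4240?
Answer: -4240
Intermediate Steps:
(35 - 6)*(-6*0) - 1*4240 = 29*0 - 4240 = 0 - 4240 = -4240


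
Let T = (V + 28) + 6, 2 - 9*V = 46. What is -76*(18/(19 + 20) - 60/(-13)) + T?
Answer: -41738/117 ≈ -356.73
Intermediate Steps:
V = -44/9 (V = 2/9 - ⅑*46 = 2/9 - 46/9 = -44/9 ≈ -4.8889)
T = 262/9 (T = (-44/9 + 28) + 6 = 208/9 + 6 = 262/9 ≈ 29.111)
-76*(18/(19 + 20) - 60/(-13)) + T = -76*(18/(19 + 20) - 60/(-13)) + 262/9 = -76*(18/39 - 60*(-1/13)) + 262/9 = -76*(18*(1/39) + 60/13) + 262/9 = -76*(6/13 + 60/13) + 262/9 = -76*66/13 + 262/9 = -5016/13 + 262/9 = -41738/117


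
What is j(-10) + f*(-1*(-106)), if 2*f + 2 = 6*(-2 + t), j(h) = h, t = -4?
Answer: -2024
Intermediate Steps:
f = -19 (f = -1 + (6*(-2 - 4))/2 = -1 + (6*(-6))/2 = -1 + (1/2)*(-36) = -1 - 18 = -19)
j(-10) + f*(-1*(-106)) = -10 - (-19)*(-106) = -10 - 19*106 = -10 - 2014 = -2024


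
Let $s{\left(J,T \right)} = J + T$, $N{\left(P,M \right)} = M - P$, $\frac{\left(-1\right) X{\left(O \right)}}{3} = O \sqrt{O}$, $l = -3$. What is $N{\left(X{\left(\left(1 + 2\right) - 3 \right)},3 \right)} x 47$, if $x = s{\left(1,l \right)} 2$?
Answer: $-564$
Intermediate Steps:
$X{\left(O \right)} = - 3 O^{\frac{3}{2}}$ ($X{\left(O \right)} = - 3 O \sqrt{O} = - 3 O^{\frac{3}{2}}$)
$x = -4$ ($x = \left(1 - 3\right) 2 = \left(-2\right) 2 = -4$)
$N{\left(X{\left(\left(1 + 2\right) - 3 \right)},3 \right)} x 47 = \left(3 - - 3 \left(\left(1 + 2\right) - 3\right)^{\frac{3}{2}}\right) \left(-4\right) 47 = \left(3 - - 3 \left(3 - 3\right)^{\frac{3}{2}}\right) \left(-4\right) 47 = \left(3 - - 3 \cdot 0^{\frac{3}{2}}\right) \left(-4\right) 47 = \left(3 - \left(-3\right) 0\right) \left(-4\right) 47 = \left(3 - 0\right) \left(-4\right) 47 = \left(3 + 0\right) \left(-4\right) 47 = 3 \left(-4\right) 47 = \left(-12\right) 47 = -564$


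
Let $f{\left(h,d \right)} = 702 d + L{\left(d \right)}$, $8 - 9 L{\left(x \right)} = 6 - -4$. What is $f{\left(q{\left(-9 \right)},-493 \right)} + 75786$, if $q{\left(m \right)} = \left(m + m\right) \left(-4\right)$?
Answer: $- \frac{2432702}{9} \approx -2.703 \cdot 10^{5}$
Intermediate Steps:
$L{\left(x \right)} = - \frac{2}{9}$ ($L{\left(x \right)} = \frac{8}{9} - \frac{6 - -4}{9} = \frac{8}{9} - \frac{6 + 4}{9} = \frac{8}{9} - \frac{10}{9} = - \frac{2}{9}$)
$q{\left(m \right)} = - 8 m$ ($q{\left(m \right)} = 2 m \left(-4\right) = - 8 m$)
$f{\left(h,d \right)} = - \frac{2}{9} + 702 d$ ($f{\left(h,d \right)} = 702 d - \frac{2}{9} = - \frac{2}{9} + 702 d$)
$f{\left(q{\left(-9 \right)},-493 \right)} + 75786 = \left(- \frac{2}{9} + 702 \left(-493\right)\right) + 75786 = \left(- \frac{2}{9} - 346086\right) + 75786 = - \frac{3114776}{9} + 75786 = - \frac{2432702}{9}$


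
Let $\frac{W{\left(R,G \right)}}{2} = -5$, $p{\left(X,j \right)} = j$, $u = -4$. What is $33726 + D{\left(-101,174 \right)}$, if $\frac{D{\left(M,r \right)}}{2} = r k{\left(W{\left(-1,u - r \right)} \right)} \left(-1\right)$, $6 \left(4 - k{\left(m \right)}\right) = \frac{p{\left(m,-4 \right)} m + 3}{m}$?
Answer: $\frac{160423}{5} \approx 32085.0$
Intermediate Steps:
$W{\left(R,G \right)} = -10$ ($W{\left(R,G \right)} = 2 \left(-5\right) = -10$)
$k{\left(m \right)} = 4 - \frac{3 - 4 m}{6 m}$ ($k{\left(m \right)} = 4 - \frac{\left(- 4 m + 3\right) \frac{1}{m}}{6} = 4 - \frac{\left(3 - 4 m\right) \frac{1}{m}}{6} = 4 - \frac{\frac{1}{m} \left(3 - 4 m\right)}{6} = 4 - \frac{3 - 4 m}{6 m}$)
$D{\left(M,r \right)} = - \frac{283 r}{30}$ ($D{\left(M,r \right)} = 2 r \frac{-3 + 28 \left(-10\right)}{6 \left(-10\right)} \left(-1\right) = 2 r \frac{1}{6} \left(- \frac{1}{10}\right) \left(-3 - 280\right) \left(-1\right) = 2 r \frac{1}{6} \left(- \frac{1}{10}\right) \left(-283\right) \left(-1\right) = 2 r \frac{283}{60} \left(-1\right) = 2 \frac{283 r}{60} \left(-1\right) = 2 \left(- \frac{283 r}{60}\right) = - \frac{283 r}{30}$)
$33726 + D{\left(-101,174 \right)} = 33726 - \frac{8207}{5} = \frac{160423}{5}$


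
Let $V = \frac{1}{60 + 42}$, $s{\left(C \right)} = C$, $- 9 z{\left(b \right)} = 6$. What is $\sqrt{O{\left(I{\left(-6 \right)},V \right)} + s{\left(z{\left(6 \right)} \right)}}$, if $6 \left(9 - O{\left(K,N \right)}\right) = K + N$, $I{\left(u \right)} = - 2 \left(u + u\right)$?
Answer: $\frac{\sqrt{45067}}{102} \approx 2.0813$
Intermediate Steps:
$z{\left(b \right)} = - \frac{2}{3}$ ($z{\left(b \right)} = \left(- \frac{1}{9}\right) 6 = - \frac{2}{3}$)
$V = \frac{1}{102} \approx 0.0098039$
$I{\left(u \right)} = - 4 u$ ($I{\left(u \right)} = - 2 \cdot 2 u = - 4 u$)
$O{\left(K,N \right)} = 9 - \frac{K}{6} - \frac{N}{6}$ ($O{\left(K,N \right)} = 9 - \frac{K + N}{6} = 9 - \left(\frac{K}{6} + \frac{N}{6}\right) = 9 - \frac{K}{6} - \frac{N}{6}$)
$\sqrt{O{\left(I{\left(-6 \right)},V \right)} + s{\left(z{\left(6 \right)} \right)}} = \sqrt{\left(9 - \frac{\left(-4\right) \left(-6\right)}{6} - \frac{1}{612}\right) - \frac{2}{3}} = \sqrt{\left(9 - 4 - \frac{1}{612}\right) - \frac{2}{3}} = \sqrt{\frac{3059}{612} - \frac{2}{3}} = \sqrt{\frac{2651}{612}} = \frac{\sqrt{45067}}{102}$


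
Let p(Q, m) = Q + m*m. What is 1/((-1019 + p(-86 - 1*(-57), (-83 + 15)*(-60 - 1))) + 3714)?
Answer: 1/17208570 ≈ 5.8111e-8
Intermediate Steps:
p(Q, m) = Q + m**2
1/((-1019 + p(-86 - 1*(-57), (-83 + 15)*(-60 - 1))) + 3714) = 1/((-1019 + ((-86 - 1*(-57)) + ((-83 + 15)*(-60 - 1))**2)) + 3714) = 1/((-1019 + ((-86 + 57) + (-68*(-61))**2)) + 3714) = 1/((-1019 + (-29 + 4148**2)) + 3714) = 1/((-1019 + (-29 + 17205904)) + 3714) = 1/((-1019 + 17205875) + 3714) = 1/(17204856 + 3714) = 1/17208570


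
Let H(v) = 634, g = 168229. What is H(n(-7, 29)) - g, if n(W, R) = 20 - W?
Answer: -167595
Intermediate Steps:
H(n(-7, 29)) - g = 634 - 1*168229 = 634 - 168229 = -167595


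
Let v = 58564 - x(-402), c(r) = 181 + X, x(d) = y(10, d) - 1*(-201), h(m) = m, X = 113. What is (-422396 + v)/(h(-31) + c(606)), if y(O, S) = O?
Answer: -364043/263 ≈ -1384.2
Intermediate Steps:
x(d) = 211 (x(d) = 10 - 1*(-201) = 10 + 201 = 211)
c(r) = 294 (c(r) = 181 + 113 = 294)
v = 58353 (v = 58564 - 1*211 = 58564 - 211 = 58353)
(-422396 + v)/(h(-31) + c(606)) = (-422396 + 58353)/(-31 + 294) = -364043/263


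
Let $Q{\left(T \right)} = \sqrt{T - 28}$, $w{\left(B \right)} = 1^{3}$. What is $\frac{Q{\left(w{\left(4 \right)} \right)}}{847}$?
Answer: $\frac{3 i \sqrt{3}}{847} \approx 0.0061348 i$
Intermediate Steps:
$w{\left(B \right)} = 1$
$Q{\left(T \right)} = \sqrt{-28 + T}$
$\frac{Q{\left(w{\left(4 \right)} \right)}}{847} = \frac{\sqrt{-28 + 1}}{847} = \sqrt{-27} \cdot \frac{1}{847} = 3 i \sqrt{3} \cdot \frac{1}{847} = \frac{3 i \sqrt{3}}{847}$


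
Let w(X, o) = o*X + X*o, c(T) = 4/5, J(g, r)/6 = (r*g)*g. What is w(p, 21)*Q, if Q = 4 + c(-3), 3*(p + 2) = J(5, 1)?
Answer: 48384/5 ≈ 9676.8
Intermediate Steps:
J(g, r) = 6*r*g**2 (J(g, r) = 6*((r*g)*g) = 6*((g*r)*g) = 6*(r*g**2) = 6*r*g**2)
c(T) = 4/5 (c(T) = 4*(1/5) = 4/5)
p = 48 (p = -2 + (6*1*5**2)/3 = -2 + (6*1*25)/3 = -2 + (1/3)*150 = -2 + 50 = 48)
w(X, o) = 2*X*o (w(X, o) = X*o + X*o = 2*X*o)
Q = 24/5 (Q = 4 + 4/5 = 24/5 ≈ 4.8000)
w(p, 21)*Q = (2*48*21)*(24/5) = 2016*(24/5) = 48384/5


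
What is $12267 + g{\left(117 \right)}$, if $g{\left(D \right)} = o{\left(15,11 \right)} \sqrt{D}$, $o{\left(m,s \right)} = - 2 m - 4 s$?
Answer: $12267 - 222 \sqrt{13} \approx 11467.0$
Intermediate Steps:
$o{\left(m,s \right)} = - 4 s - 2 m$
$g{\left(D \right)} = - 74 \sqrt{D}$ ($g{\left(D \right)} = \left(\left(-4\right) 11 - 30\right) \sqrt{D} = \left(-44 - 30\right) \sqrt{D} = - 74 \sqrt{D}$)
$12267 + g{\left(117 \right)} = 12267 - 74 \sqrt{117} = 12267 - 74 \cdot 3 \sqrt{13} = 12267 - 222 \sqrt{13}$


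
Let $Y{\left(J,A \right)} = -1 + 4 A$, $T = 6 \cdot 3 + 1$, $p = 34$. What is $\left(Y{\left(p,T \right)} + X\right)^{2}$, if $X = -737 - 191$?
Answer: $727609$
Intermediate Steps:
$X = -928$ ($X = -737 - 191 = -928$)
$T = 19$ ($T = 18 + 1 = 19$)
$\left(Y{\left(p,T \right)} + X\right)^{2} = \left(\left(-1 + 4 \cdot 19\right) - 928\right)^{2} = \left(\left(-1 + 76\right) - 928\right)^{2} = \left(75 - 928\right)^{2} = \left(-853\right)^{2} = 727609$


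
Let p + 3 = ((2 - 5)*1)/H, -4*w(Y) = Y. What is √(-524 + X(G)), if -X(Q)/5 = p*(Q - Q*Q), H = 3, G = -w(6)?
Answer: 7*I*√11 ≈ 23.216*I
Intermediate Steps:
w(Y) = -Y/4
G = 3/2 (G = -(-1)*6/4 = -1*(-3/2) = 3/2 ≈ 1.5000)
p = -4 (p = -3 + ((2 - 5)*1)/3 = -3 - 3*1*(⅓) = -3 - 3*⅓ = -3 - 1 = -4)
X(Q) = -20*Q² + 20*Q (X(Q) = -(-20)*(Q - Q*Q) = -(-20)*(Q - Q²) = -5*(-4*Q + 4*Q²) = -20*Q² + 20*Q)
√(-524 + X(G)) = √(-524 + 20*(3/2)*(1 - 1*3/2)) = √(-524 + 20*(3/2)*(1 - 3/2)) = √(-524 + 20*(3/2)*(-½)) = √(-524 - 15) = √(-539) = 7*I*√11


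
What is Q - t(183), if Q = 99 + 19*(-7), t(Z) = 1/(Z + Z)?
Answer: -12445/366 ≈ -34.003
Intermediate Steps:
t(Z) = 1/(2*Z)
Q = -34 (Q = 99 - 133 = -34)
Q - t(183) = -34 - 1/(2*183) = -34 - 1*1/366 = -34 - 1/366 = -12445/366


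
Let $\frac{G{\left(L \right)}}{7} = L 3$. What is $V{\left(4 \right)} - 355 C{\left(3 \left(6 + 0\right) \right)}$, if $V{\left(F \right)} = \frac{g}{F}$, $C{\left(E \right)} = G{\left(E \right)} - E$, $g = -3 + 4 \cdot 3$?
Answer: $- \frac{511191}{4} \approx -1.278 \cdot 10^{5}$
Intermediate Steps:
$G{\left(L \right)} = 21 L$ ($G{\left(L \right)} = 7 L 3 = 7 \cdot 3 L = 21 L$)
$g = 9$ ($g = -3 + 12 = 9$)
$C{\left(E \right)} = 20 E$ ($C{\left(E \right)} = 21 E - E = 20 E$)
$V{\left(F \right)} = \frac{9}{F}$
$V{\left(4 \right)} - 355 C{\left(3 \left(6 + 0\right) \right)} = \frac{9}{4} - 355 \cdot 20 \cdot 3 \left(6 + 0\right) = 9 \cdot \frac{1}{4} - 355 \cdot 20 \cdot 3 \cdot 6 = \frac{9}{4} - 355 \cdot 20 \cdot 18 = \frac{9}{4} - 127800 = - \frac{511191}{4}$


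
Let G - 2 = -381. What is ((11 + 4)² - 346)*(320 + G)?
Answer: 7139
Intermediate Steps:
G = -379 (G = 2 - 381 = -379)
((11 + 4)² - 346)*(320 + G) = ((11 + 4)² - 346)*(320 - 379) = (15² - 346)*(-59) = (225 - 346)*(-59) = -121*(-59) = 7139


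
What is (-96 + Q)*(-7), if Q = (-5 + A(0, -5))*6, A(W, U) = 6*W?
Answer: 882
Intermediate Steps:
Q = -30 (Q = (-5 + 6*0)*6 = (-5 + 0)*6 = -5*6 = -30)
(-96 + Q)*(-7) = (-96 - 30)*(-7) = -126*(-7) = 882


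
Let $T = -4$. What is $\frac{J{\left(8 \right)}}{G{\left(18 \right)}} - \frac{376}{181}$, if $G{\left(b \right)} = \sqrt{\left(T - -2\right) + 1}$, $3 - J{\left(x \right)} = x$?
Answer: $- \frac{376}{181} + 5 i \approx -2.0773 + 5.0 i$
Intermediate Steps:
$J{\left(x \right)} = 3 - x$
$G{\left(b \right)} = i$ ($G{\left(b \right)} = \sqrt{\left(-4 - -2\right) + 1} = \sqrt{\left(-4 + 2\right) + 1} = \sqrt{-2 + 1} = \sqrt{-1} = i$)
$\frac{J{\left(8 \right)}}{G{\left(18 \right)}} - \frac{376}{181} = \frac{3 - 8}{i} - \frac{376}{181} = \left(3 - 8\right) \left(- i\right) - \frac{376}{181} = - 5 \left(- i\right) - \frac{376}{181} = 5 i - \frac{376}{181} = - \frac{376}{181} + 5 i$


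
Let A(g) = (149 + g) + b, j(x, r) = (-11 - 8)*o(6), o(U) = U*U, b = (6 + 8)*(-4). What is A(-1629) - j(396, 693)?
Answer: -852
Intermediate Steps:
b = -56 (b = 14*(-4) = -56)
o(U) = U²
j(x, r) = -684 (j(x, r) = (-11 - 8)*6² = -19*36 = -684)
A(g) = 93 + g (A(g) = (149 + g) - 56 = 93 + g)
A(-1629) - j(396, 693) = (93 - 1629) - 1*(-684) = -1536 + 684 = -852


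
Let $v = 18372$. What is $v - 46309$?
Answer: $-27937$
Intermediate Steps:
$v - 46309 = 18372 - 46309 = -27937$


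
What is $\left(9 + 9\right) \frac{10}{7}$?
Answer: $\frac{180}{7} \approx 25.714$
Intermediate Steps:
$\left(9 + 9\right) \frac{10}{7} = 18 \cdot 10 \cdot \frac{1}{7} = 18 \cdot \frac{10}{7} = \frac{180}{7}$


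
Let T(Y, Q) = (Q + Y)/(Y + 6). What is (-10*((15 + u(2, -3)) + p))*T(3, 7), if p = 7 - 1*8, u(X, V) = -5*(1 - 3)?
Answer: -800/3 ≈ -266.67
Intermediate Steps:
T(Y, Q) = (Q + Y)/(6 + Y)
u(X, V) = 10 (u(X, V) = -5*(-2) = 10)
p = -1 (p = 7 - 8 = -1)
(-10*((15 + u(2, -3)) + p))*T(3, 7) = (-10*((15 + 10) - 1))*((7 + 3)/(6 + 3)) = (-10*(25 - 1))*(10/9) = (-10*24)*((1/9)*10) = -240*10/9 = -800/3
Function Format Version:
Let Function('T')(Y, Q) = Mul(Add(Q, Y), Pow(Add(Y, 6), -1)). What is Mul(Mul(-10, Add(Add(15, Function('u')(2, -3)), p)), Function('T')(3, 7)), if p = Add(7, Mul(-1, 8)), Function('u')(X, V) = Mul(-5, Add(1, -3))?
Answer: Rational(-800, 3) ≈ -266.67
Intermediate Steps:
Function('T')(Y, Q) = Mul(Pow(Add(6, Y), -1), Add(Q, Y)) (Function('T')(Y, Q) = Mul(Add(Q, Y), Pow(Add(6, Y), -1)) = Mul(Pow(Add(6, Y), -1), Add(Q, Y)))
Function('u')(X, V) = 10 (Function('u')(X, V) = Mul(-5, -2) = 10)
p = -1 (p = Add(7, -8) = -1)
Mul(Mul(-10, Add(Add(15, Function('u')(2, -3)), p)), Function('T')(3, 7)) = Mul(Mul(-10, Add(Add(15, 10), -1)), Mul(Pow(Add(6, 3), -1), Add(7, 3))) = Mul(Mul(-10, Add(25, -1)), Mul(Pow(9, -1), 10)) = Mul(Mul(-10, 24), Mul(Rational(1, 9), 10)) = Mul(-240, Rational(10, 9)) = Rational(-800, 3)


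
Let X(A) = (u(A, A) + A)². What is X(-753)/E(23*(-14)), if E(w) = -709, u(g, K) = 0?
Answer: -567009/709 ≈ -799.73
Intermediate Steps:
X(A) = A² (X(A) = (0 + A)² = A²)
X(-753)/E(23*(-14)) = (-753)²/(-709) = 567009*(-1/709) = -567009/709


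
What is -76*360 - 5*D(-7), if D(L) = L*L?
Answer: -27605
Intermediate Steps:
D(L) = L²
-76*360 - 5*D(-7) = -76*360 - 5*(-7)² = -27360 - 5*49 = -27360 - 245 = -27605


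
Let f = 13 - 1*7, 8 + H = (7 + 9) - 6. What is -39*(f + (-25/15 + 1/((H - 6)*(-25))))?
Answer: -16939/100 ≈ -169.39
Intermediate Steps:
H = 2 (H = -8 + ((7 + 9) - 6) = -8 + (16 - 6) = -8 + 10 = 2)
f = 6 (f = 13 - 7 = 6)
-39*(f + (-25/15 + 1/((H - 6)*(-25)))) = -39*(6 + (-25/15 + 1/((2 - 6)*(-25)))) = -39*(6 + (-25*1/15 - 1/25/(-4))) = -39*(6 + (-5/3 - ¼*(-1/25))) = -39*(6 + (-5/3 + 1/100)) = -39*(6 - 497/300) = -39*1303/300 = -16939/100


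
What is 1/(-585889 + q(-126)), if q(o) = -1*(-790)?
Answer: -1/585099 ≈ -1.7091e-6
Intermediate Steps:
q(o) = 790
1/(-585889 + q(-126)) = 1/(-585889 + 790) = 1/(-585099) = -1/585099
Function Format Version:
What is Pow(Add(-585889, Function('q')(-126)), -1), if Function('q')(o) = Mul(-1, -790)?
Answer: Rational(-1, 585099) ≈ -1.7091e-6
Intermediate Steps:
Function('q')(o) = 790
Pow(Add(-585889, Function('q')(-126)), -1) = Pow(Add(-585889, 790), -1) = Pow(-585099, -1) = Rational(-1, 585099)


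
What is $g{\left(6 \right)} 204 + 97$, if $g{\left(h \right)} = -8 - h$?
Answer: $-2759$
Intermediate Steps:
$g{\left(6 \right)} 204 + 97 = \left(-8 - 6\right) 204 + 97 = \left(-14\right) 204 + 97 = -2856 + 97 = -2759$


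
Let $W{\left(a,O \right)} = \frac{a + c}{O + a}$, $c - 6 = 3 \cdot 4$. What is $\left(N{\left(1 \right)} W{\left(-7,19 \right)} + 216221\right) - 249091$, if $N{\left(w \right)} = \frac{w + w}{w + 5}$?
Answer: $- \frac{1183309}{36} \approx -32870.0$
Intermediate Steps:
$c = 18$ ($c = 6 + 3 \cdot 4 = 6 + 12 = 18$)
$W{\left(a,O \right)} = \frac{18 + a}{O + a}$ ($W{\left(a,O \right)} = \frac{a + 18}{O + a} = \frac{18 + a}{O + a}$)
$N{\left(w \right)} = \frac{2 w}{5 + w}$
$\left(N{\left(1 \right)} W{\left(-7,19 \right)} + 216221\right) - 249091 = \left(2 \cdot 1 \frac{1}{5 + 1} \frac{18 - 7}{19 - 7} + 216221\right) - 249091 = \left(2 \cdot 1 \cdot \frac{1}{6} \cdot \frac{1}{12} \cdot 11 + 216221\right) - 249091 = \left(\frac{1}{3} \cdot \frac{11}{12} + 216221\right) - 249091 = \left(\frac{11}{36} + 216221\right) - 249091 = \frac{7783967}{36} - 249091 = - \frac{1183309}{36}$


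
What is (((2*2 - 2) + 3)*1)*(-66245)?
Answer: -331225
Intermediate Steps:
(((2*2 - 2) + 3)*1)*(-66245) = (((4 - 2) + 3)*1)*(-66245) = ((2 + 3)*1)*(-66245) = (5*1)*(-66245) = 5*(-66245) = -331225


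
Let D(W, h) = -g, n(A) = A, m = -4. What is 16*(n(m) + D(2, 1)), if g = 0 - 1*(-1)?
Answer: -80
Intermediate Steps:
g = 1 (g = 0 + 1 = 1)
D(W, h) = -1 (D(W, h) = -1*1 = -1)
16*(n(m) + D(2, 1)) = 16*(-4 - 1) = 16*(-5) = -80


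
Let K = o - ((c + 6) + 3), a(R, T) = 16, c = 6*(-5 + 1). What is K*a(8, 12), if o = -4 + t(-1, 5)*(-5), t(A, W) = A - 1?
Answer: 336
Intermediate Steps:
c = -24 (c = 6*(-4) = -24)
t(A, W) = -1 + A
o = 6 (o = -4 + (-1 - 1)*(-5) = -4 - 2*(-5) = -4 + 10 = 6)
K = 21 (K = 6 - ((-24 + 6) + 3) = 6 - (-18 + 3) = 6 - 1*(-15) = 6 + 15 = 21)
K*a(8, 12) = 21*16 = 336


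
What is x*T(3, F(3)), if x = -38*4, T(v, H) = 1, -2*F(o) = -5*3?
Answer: -152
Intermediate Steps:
F(o) = 15/2 (F(o) = -(-5)*3/2 = -1/2*(-15) = 15/2)
x = -152
x*T(3, F(3)) = -152*1 = -152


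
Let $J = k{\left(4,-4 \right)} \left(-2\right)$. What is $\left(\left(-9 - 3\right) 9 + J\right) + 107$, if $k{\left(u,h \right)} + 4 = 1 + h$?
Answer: $13$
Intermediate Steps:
$k{\left(u,h \right)} = -3 + h$ ($k{\left(u,h \right)} = -4 + \left(1 + h\right) = -3 + h$)
$J = 14$ ($J = \left(-3 - 4\right) \left(-2\right) = \left(-7\right) \left(-2\right) = 14$)
$\left(\left(-9 - 3\right) 9 + J\right) + 107 = \left(\left(-9 - 3\right) 9 + 14\right) + 107 = \left(\left(-12\right) 9 + 14\right) + 107 = \left(-108 + 14\right) + 107 = -94 + 107 = 13$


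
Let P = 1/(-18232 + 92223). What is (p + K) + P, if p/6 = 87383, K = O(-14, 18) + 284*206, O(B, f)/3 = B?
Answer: 43118995161/73991 ≈ 5.8276e+5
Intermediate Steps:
O(B, f) = 3*B
K = 58462 (K = 3*(-14) + 284*206 = -42 + 58504 = 58462)
p = 524298 (p = 6*87383 = 524298)
P = 1/73991 ≈ 1.3515e-5
(p + K) + P = (524298 + 58462) + 1/73991 = 582760 + 1/73991 = 43118995161/73991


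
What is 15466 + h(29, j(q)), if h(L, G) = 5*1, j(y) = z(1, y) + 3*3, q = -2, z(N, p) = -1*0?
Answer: 15471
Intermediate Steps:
z(N, p) = 0
j(y) = 9 (j(y) = 0 + 3*3 = 0 + 9 = 9)
h(L, G) = 5
15466 + h(29, j(q)) = 15466 + 5 = 15471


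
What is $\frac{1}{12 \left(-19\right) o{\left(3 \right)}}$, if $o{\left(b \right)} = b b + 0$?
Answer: $- \frac{1}{2052} \approx -0.00048733$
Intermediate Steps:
$o{\left(b \right)} = b^{2}$ ($o{\left(b \right)} = b^{2} + 0 = b^{2}$)
$\frac{1}{12 \left(-19\right) o{\left(3 \right)}} = \frac{1}{12 \left(-19\right) 3^{2}} = \frac{1}{\left(-228\right) 9} = \frac{1}{-2052} = - \frac{1}{2052}$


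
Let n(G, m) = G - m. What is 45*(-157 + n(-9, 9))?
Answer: -7875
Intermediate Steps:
45*(-157 + n(-9, 9)) = 45*(-157 + (-9 - 1*9)) = 45*(-157 + (-9 - 9)) = 45*(-157 - 18) = 45*(-175) = -7875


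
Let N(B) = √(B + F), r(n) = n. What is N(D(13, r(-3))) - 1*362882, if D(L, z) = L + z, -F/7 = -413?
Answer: -362882 + √2901 ≈ -3.6283e+5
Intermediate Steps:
F = 2891 (F = -7*(-413) = 2891)
N(B) = √(2891 + B) (N(B) = √(B + 2891) = √(2891 + B))
N(D(13, r(-3))) - 1*362882 = √(2891 + (13 - 3)) - 1*362882 = √(2891 + 10) - 362882 = √2901 - 362882 = -362882 + √2901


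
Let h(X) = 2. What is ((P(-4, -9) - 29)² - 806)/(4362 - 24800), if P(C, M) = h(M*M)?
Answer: 7/1858 ≈ 0.0037675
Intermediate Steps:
P(C, M) = 2
((P(-4, -9) - 29)² - 806)/(4362 - 24800) = ((2 - 29)² - 806)/(4362 - 24800) = ((-27)² - 806)/(-20438) = (729 - 806)*(-1/20438) = -77*(-1/20438) = 7/1858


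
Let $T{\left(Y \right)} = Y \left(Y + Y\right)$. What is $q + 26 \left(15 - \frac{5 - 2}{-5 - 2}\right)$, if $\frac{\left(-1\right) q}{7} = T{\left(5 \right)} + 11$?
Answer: $- \frac{181}{7} \approx -25.857$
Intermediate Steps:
$T{\left(Y \right)} = 2 Y^{2}$ ($T{\left(Y \right)} = Y 2 Y = 2 Y^{2}$)
$q = -427$ ($q = - 7 \left(2 \cdot 5^{2} + 11\right) = - 7 \left(2 \cdot 25 + 11\right) = - 7 \left(50 + 11\right) = \left(-7\right) 61 = -427$)
$q + 26 \left(15 - \frac{5 - 2}{-5 - 2}\right) = -427 + 26 \left(15 - \frac{5 - 2}{-5 - 2}\right) = -427 + 26 \left(15 - \frac{3}{-7}\right) = -427 + 26 \left(15 - 3 \left(- \frac{1}{7}\right)\right) = -427 + 26 \left(15 - - \frac{3}{7}\right) = -427 + 26 \left(15 + \frac{3}{7}\right) = -427 + 26 \cdot \frac{108}{7} = -427 + \frac{2808}{7} = - \frac{181}{7}$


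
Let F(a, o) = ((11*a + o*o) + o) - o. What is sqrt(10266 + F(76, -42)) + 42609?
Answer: 42609 + sqrt(12866) ≈ 42722.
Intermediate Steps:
F(a, o) = o**2 + 11*a (F(a, o) = ((11*a + o**2) + o) - o = ((o**2 + 11*a) + o) - o = (o + o**2 + 11*a) - o = o**2 + 11*a)
sqrt(10266 + F(76, -42)) + 42609 = sqrt(10266 + ((-42)**2 + 11*76)) + 42609 = sqrt(10266 + (1764 + 836)) + 42609 = sqrt(10266 + 2600) + 42609 = sqrt(12866) + 42609 = 42609 + sqrt(12866)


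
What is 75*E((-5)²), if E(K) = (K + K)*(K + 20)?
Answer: 168750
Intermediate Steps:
E(K) = 2*K*(20 + K) (E(K) = (2*K)*(20 + K) = 2*K*(20 + K))
75*E((-5)²) = 75*(2*(-5)²*(20 + (-5)²)) = 75*(2*25*(20 + 25)) = 75*(2*25*45) = 75*2250 = 168750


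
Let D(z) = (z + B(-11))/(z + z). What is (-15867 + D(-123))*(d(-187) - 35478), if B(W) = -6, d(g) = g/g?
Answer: 46157386327/82 ≈ 5.6289e+8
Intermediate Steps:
d(g) = 1
D(z) = (-6 + z)/(2*z) (D(z) = (z - 6)/(z + z) = (-6 + z)/((2*z)) = (-6 + z)*(1/(2*z)) = (-6 + z)/(2*z))
(-15867 + D(-123))*(d(-187) - 35478) = (-15867 + (½)*(-6 - 123)/(-123))*(1 - 35478) = (-15867 + (½)*(-1/123)*(-129))*(-35477) = (-15867 + 43/82)*(-35477) = -1301051/82*(-35477) = 46157386327/82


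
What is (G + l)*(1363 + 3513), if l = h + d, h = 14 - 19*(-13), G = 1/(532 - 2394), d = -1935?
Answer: -7599219182/931 ≈ -8.1624e+6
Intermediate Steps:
G = -1/1862 (G = 1/(-1862) = -1/1862 ≈ -0.00053706)
h = 261 (h = 14 + 247 = 261)
l = -1674 (l = 261 - 1935 = -1674)
(G + l)*(1363 + 3513) = (-1/1862 - 1674)*(1363 + 3513) = -3116989/1862*4876 = -7599219182/931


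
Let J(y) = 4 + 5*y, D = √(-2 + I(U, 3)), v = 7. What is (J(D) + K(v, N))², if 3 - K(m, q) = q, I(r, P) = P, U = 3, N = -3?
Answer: 225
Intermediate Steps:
K(m, q) = 3 - q
D = 1 (D = √(-2 + 3) = √1 = 1)
(J(D) + K(v, N))² = ((4 + 5*1) + (3 - 1*(-3)))² = ((4 + 5) + (3 + 3))² = (9 + 6)² = 15² = 225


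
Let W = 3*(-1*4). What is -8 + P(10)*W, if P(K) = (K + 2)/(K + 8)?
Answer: -16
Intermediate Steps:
W = -12 (W = 3*(-4) = -12)
P(K) = (2 + K)/(8 + K)
-8 + P(10)*W = -8 + ((2 + 10)/(8 + 10))*(-12) = -8 + (12/18)*(-12) = -8 + ((1/18)*12)*(-12) = -8 + (⅔)*(-12) = -8 - 8 = -16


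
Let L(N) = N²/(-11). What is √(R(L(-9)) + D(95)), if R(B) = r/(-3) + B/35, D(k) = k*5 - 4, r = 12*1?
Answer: √69189890/385 ≈ 21.605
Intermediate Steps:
r = 12
L(N) = -N²/11 (L(N) = N²*(-1/11) = -N²/11)
D(k) = -4 + 5*k (D(k) = 5*k - 4 = -4 + 5*k)
R(B) = -4 + B/35 (R(B) = 12/(-3) + B/35 = 12*(-⅓) + B*(1/35) = -4 + B/35)
√(R(L(-9)) + D(95)) = √((-4 + (-1/11*(-9)²)/35) + (-4 + 5*95)) = √((-4 + (-1/11*81)/35) + (-4 + 475)) = √((-4 + (1/35)*(-81/11)) + 471) = √((-4 - 81/385) + 471) = √(-1621/385 + 471) = √(179714/385) = √69189890/385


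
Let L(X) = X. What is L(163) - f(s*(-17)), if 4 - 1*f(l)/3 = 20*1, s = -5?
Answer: 211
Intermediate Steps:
f(l) = -48 (f(l) = 12 - 60 = -48)
L(163) - f(s*(-17)) = 163 - 1*(-48) = 163 + 48 = 211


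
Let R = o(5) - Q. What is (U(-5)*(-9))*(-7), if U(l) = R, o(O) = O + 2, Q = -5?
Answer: 756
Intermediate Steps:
o(O) = 2 + O
R = 12 (R = (2 + 5) - 1*(-5) = 7 + 5 = 12)
U(l) = 12
(U(-5)*(-9))*(-7) = (12*(-9))*(-7) = -108*(-7) = 756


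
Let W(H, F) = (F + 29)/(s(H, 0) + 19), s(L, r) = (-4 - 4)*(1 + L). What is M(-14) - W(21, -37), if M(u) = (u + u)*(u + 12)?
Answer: 8784/157 ≈ 55.949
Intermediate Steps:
M(u) = 2*u*(12 + u) (M(u) = (2*u)*(12 + u) = 2*u*(12 + u))
s(L, r) = -8 - 8*L (s(L, r) = -8*(1 + L) = -8 - 8*L)
W(H, F) = (29 + F)/(11 - 8*H) (W(H, F) = (F + 29)/((-8 - 8*H) + 19) = (29 + F)/(11 - 8*H))
M(-14) - W(21, -37) = 2*(-14)*(12 - 14) - (-29 - 1*(-37))/(-11 + 8*21) = 2*(-14)*(-2) - (-29 + 37)/(-11 + 168) = 56 - 8/157 = 8784/157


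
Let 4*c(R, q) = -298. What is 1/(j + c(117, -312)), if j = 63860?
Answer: 2/127571 ≈ 1.5678e-5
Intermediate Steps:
c(R, q) = -149/2 (c(R, q) = (¼)*(-298) = -149/2)
1/(j + c(117, -312)) = 1/(63860 - 149/2) = 1/(127571/2) = 2/127571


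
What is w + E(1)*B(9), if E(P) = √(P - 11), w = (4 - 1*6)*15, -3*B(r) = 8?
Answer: -30 - 8*I*√10/3 ≈ -30.0 - 8.4327*I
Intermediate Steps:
B(r) = -8/3 (B(r) = -⅓*8 = -8/3)
w = -30 (w = (4 - 6)*15 = -2*15 = -30)
E(P) = √(-11 + P)
w + E(1)*B(9) = -30 + √(-11 + 1)*(-8/3) = -30 + √(-10)*(-8/3) = -30 + (I*√10)*(-8/3) = -30 - 8*I*√10/3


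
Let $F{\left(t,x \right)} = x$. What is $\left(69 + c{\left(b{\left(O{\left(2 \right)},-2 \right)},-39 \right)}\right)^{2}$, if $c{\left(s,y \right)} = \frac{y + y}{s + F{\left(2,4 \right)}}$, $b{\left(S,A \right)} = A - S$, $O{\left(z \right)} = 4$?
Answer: $11664$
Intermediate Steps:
$c{\left(s,y \right)} = \frac{2 y}{4 + s}$ ($c{\left(s,y \right)} = \frac{y + y}{s + 4} = \frac{2 y}{4 + s}$)
$\left(69 + c{\left(b{\left(O{\left(2 \right)},-2 \right)},-39 \right)}\right)^{2} = \left(69 + 2 \left(-39\right) \frac{1}{4 - 6}\right)^{2} = \left(69 + 2 \left(-39\right) \frac{1}{-2}\right)^{2} = \left(69 + 2 \left(-39\right) \left(- \frac{1}{2}\right)\right)^{2} = \left(69 + 39\right)^{2} = 108^{2} = 11664$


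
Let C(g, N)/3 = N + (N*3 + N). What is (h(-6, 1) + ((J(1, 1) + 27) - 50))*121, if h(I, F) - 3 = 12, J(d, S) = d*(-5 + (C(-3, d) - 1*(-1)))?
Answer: 363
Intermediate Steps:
C(g, N) = 15*N (C(g, N) = 3*(N + (N*3 + N)) = 3*(N + (3*N + N)) = 3*(N + 4*N) = 3*(5*N) = 15*N)
J(d, S) = d*(-4 + 15*d) (J(d, S) = d*(-5 + (15*d - 1*(-1))) = d*(-5 + (15*d + 1)) = d*(-5 + (1 + 15*d)) = d*(-4 + 15*d))
h(I, F) = 15 (h(I, F) = 3 + 12 = 15)
(h(-6, 1) + ((J(1, 1) + 27) - 50))*121 = (15 + ((1*(-4 + 15*1) + 27) - 50))*121 = (15 + ((1*(-4 + 15) + 27) - 50))*121 = (15 + ((1*11 + 27) - 50))*121 = (15 + ((11 + 27) - 50))*121 = (15 + (38 - 50))*121 = (15 - 12)*121 = 3*121 = 363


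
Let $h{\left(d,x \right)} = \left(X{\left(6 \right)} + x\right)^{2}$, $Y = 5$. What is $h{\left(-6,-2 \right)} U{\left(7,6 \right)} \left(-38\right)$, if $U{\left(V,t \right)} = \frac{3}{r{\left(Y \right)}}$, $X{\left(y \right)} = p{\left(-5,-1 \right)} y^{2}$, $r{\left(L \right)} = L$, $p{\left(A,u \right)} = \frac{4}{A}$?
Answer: $- \frac{2703624}{125} \approx -21629.0$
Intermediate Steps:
$X{\left(y \right)} = - \frac{4 y^{2}}{5}$ ($X{\left(y \right)} = \frac{4}{-5} y^{2} = 4 \left(- \frac{1}{5}\right) y^{2} = - \frac{4 y^{2}}{5}$)
$h{\left(d,x \right)} = \left(- \frac{144}{5} + x\right)^{2}$ ($h{\left(d,x \right)} = \left(- \frac{4 \cdot 6^{2}}{5} + x\right)^{2} = \left(\left(- \frac{4}{5}\right) 36 + x\right)^{2} = \left(- \frac{144}{5} + x\right)^{2}$)
$U{\left(V,t \right)} = \frac{3}{5}$
$h{\left(-6,-2 \right)} U{\left(7,6 \right)} \left(-38\right) = \frac{\left(-144 + 5 \left(-2\right)\right)^{2}}{25} \cdot \frac{3}{5} \left(-38\right) = \frac{\left(-144 - 10\right)^{2}}{25} \cdot \frac{3}{5} \left(-38\right) = \frac{\left(-154\right)^{2}}{25} \cdot \frac{3}{5} \left(-38\right) = \frac{1}{25} \cdot 23716 \cdot \frac{3}{5} \left(-38\right) = \frac{23716}{25} \cdot \frac{3}{5} \left(-38\right) = \frac{71148}{125} \left(-38\right) = - \frac{2703624}{125}$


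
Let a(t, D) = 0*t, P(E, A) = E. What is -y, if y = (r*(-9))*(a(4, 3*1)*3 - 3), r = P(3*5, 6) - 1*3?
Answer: -324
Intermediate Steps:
a(t, D) = 0
r = 12 (r = 3*5 - 1*3 = 15 - 3 = 12)
y = 324 (y = (12*(-9))*(0*3 - 3) = -108*(0 - 3) = -108*(-3) = 324)
-y = -1*324 = -324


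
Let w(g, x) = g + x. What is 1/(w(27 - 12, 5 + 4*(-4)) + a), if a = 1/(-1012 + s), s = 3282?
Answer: 2270/9081 ≈ 0.24997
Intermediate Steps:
a = 1/2270 (a = 1/(-1012 + 3282) = 1/2270 ≈ 0.00044053)
1/(w(27 - 12, 5 + 4*(-4)) + a) = 1/(((27 - 12) + (5 + 4*(-4))) + 1/2270) = 1/((15 + (5 - 16)) + 1/2270) = 1/((15 - 11) + 1/2270) = 1/(4 + 1/2270) = 1/(9081/2270) = 2270/9081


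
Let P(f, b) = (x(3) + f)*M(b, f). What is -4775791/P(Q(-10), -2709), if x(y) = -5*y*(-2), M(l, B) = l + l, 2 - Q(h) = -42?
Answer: 4775791/400932 ≈ 11.912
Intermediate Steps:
Q(h) = 44 (Q(h) = 2 - 1*(-42) = 2 + 42 = 44)
M(l, B) = 2*l
x(y) = 10*y
P(f, b) = 2*b*(30 + f) (P(f, b) = (10*3 + f)*(2*b) = (30 + f)*(2*b) = 2*b*(30 + f))
-4775791/P(Q(-10), -2709) = -4775791*(-1/(5418*(30 + 44))) = -4775791/(2*(-2709)*74) = -4775791/(-400932) = -4775791*(-1/400932) = 4775791/400932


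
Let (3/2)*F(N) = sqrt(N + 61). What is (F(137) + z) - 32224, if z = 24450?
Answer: -7774 + 2*sqrt(22) ≈ -7764.6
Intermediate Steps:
F(N) = 2*sqrt(61 + N)/3 (F(N) = 2*sqrt(N + 61)/3 = 2*sqrt(61 + N)/3)
(F(137) + z) - 32224 = (2*sqrt(61 + 137)/3 + 24450) - 32224 = (2*sqrt(198)/3 + 24450) - 32224 = (2*(3*sqrt(22))/3 + 24450) - 32224 = (2*sqrt(22) + 24450) - 32224 = (24450 + 2*sqrt(22)) - 32224 = -7774 + 2*sqrt(22)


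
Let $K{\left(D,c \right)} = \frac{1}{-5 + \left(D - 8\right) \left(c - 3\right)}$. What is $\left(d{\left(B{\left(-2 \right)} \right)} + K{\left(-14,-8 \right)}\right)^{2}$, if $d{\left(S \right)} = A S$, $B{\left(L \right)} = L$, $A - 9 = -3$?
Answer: $\frac{8082649}{56169} \approx 143.9$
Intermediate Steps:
$A = 6$ ($A = 9 - 3 = 6$)
$d{\left(S \right)} = 6 S$
$K{\left(D,c \right)} = \frac{1}{-5 + \left(-8 + D\right) \left(-3 + c\right)}$
$\left(d{\left(B{\left(-2 \right)} \right)} + K{\left(-14,-8 \right)}\right)^{2} = \left(6 \left(-2\right) + \frac{1}{19 - -64 - -42 - -112}\right)^{2} = \left(-12 + \frac{1}{19 + 64 + 42 + 112}\right)^{2} = \left(-12 + \frac{1}{237}\right)^{2} = \left(- \frac{2843}{237}\right)^{2} = \frac{8082649}{56169}$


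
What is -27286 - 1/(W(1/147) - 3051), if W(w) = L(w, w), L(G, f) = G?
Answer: -12237661709/448496 ≈ -27286.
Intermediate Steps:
W(w) = w
-27286 - 1/(W(1/147) - 3051) = -27286 - 1/(1/147 - 3051) = -27286 - 1/(-448496/147) = -27286 - 1*(-147/448496) = -27286 + 147/448496 = -12237661709/448496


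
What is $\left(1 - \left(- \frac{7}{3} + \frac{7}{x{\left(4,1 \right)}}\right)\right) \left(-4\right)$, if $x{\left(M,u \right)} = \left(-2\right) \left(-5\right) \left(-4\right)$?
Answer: $- \frac{421}{30} \approx -14.033$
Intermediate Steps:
$x{\left(M,u \right)} = -40$ ($x{\left(M,u \right)} = 10 \left(-4\right) = -40$)
$\left(1 - \left(- \frac{7}{3} + \frac{7}{x{\left(4,1 \right)}}\right)\right) \left(-4\right) = \left(1 - \left(- \frac{7}{3} - \frac{7}{40}\right)\right) \left(-4\right) = \left(1 - - \frac{301}{120}\right) \left(-4\right) = \left(1 + \left(\frac{7}{40} + \frac{7}{3}\right)\right) \left(-4\right) = \left(1 + \frac{301}{120}\right) \left(-4\right) = \frac{421}{120} \left(-4\right) = - \frac{421}{30}$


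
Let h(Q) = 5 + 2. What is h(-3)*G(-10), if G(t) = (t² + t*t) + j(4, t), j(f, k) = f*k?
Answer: 1120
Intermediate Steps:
h(Q) = 7
G(t) = 2*t² + 4*t (G(t) = (t² + t*t) + 4*t = (t² + t²) + 4*t = 2*t² + 4*t)
h(-3)*G(-10) = 7*(2*(-10)*(2 - 10)) = 7*(2*(-10)*(-8)) = 7*160 = 1120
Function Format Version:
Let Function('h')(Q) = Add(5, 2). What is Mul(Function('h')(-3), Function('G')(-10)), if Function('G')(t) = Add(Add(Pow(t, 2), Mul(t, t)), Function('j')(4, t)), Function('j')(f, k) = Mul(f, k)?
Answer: 1120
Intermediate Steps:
Function('h')(Q) = 7
Function('G')(t) = Add(Mul(2, Pow(t, 2)), Mul(4, t)) (Function('G')(t) = Add(Add(Pow(t, 2), Mul(t, t)), Mul(4, t)) = Add(Add(Pow(t, 2), Pow(t, 2)), Mul(4, t)) = Add(Mul(2, Pow(t, 2)), Mul(4, t)))
Mul(Function('h')(-3), Function('G')(-10)) = Mul(7, Mul(2, -10, Add(2, -10))) = Mul(7, Mul(2, -10, -8)) = Mul(7, 160) = 1120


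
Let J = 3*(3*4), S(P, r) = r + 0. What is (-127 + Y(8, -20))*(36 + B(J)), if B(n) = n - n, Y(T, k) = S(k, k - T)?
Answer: -5580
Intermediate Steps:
S(P, r) = r
J = 36 (J = 3*12 = 36)
Y(T, k) = k - T
B(n) = 0
(-127 + Y(8, -20))*(36 + B(J)) = (-127 + (-20 - 1*8))*(36 + 0) = (-127 + (-20 - 8))*36 = (-127 - 28)*36 = -155*36 = -5580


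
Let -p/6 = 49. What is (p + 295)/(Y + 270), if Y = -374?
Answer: -1/104 ≈ -0.0096154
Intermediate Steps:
p = -294 (p = -6*49 = -294)
(p + 295)/(Y + 270) = (-294 + 295)/(-374 + 270) = 1/(-104) = 1*(-1/104) = -1/104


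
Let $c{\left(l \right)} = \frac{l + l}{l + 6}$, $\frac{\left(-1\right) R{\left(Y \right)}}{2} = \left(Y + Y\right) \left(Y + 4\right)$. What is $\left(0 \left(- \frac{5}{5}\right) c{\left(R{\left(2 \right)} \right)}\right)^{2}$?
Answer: $0$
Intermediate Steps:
$R{\left(Y \right)} = - 4 Y \left(4 + Y\right)$ ($R{\left(Y \right)} = - 2 \left(Y + Y\right) \left(Y + 4\right) = - 2 \cdot 2 Y \left(4 + Y\right) = - 4 Y \left(4 + Y\right)$)
$c{\left(l \right)} = \frac{2 l}{6 + l}$
$\left(0 \left(- \frac{5}{5}\right) c{\left(R{\left(2 \right)} \right)}\right)^{2} = \left(0 \left(- \frac{5}{5}\right) \frac{2 \left(\left(-4\right) 2 \left(4 + 2\right)\right)}{6 - 8 \left(4 + 2\right)}\right)^{2} = \left(0 \left(\left(-5\right) \frac{1}{5}\right) \frac{2 \left(\left(-4\right) 2 \cdot 6\right)}{6 - 8 \cdot 6}\right)^{2} = \left(0 \left(-1\right) 2 \left(-48\right) \frac{1}{6 - 48}\right)^{2} = \left(0 \cdot 2 \left(-48\right) \frac{1}{-42}\right)^{2} = \left(0 \cdot 2 \left(-48\right) \left(- \frac{1}{42}\right)\right)^{2} = \left(0 \cdot \frac{16}{7}\right)^{2} = 0^{2} = 0$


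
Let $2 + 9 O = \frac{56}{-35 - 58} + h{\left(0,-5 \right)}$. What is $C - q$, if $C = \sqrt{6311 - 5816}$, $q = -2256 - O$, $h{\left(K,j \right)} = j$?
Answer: $\frac{1887565}{837} + 3 \sqrt{55} \approx 2277.4$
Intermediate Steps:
$O = - \frac{707}{837}$ ($O = - \frac{2}{9} + \frac{\frac{56}{-35 - 58} - 5}{9} = - \frac{2}{9} + \frac{\frac{56}{-93} - 5}{9} = - \frac{2}{9} + \frac{56 \left(- \frac{1}{93}\right) - 5}{9} = - \frac{2}{9} + \frac{- \frac{56}{93} - 5}{9} = - \frac{2}{9} + \frac{1}{9} \left(- \frac{521}{93}\right) = - \frac{2}{9} - \frac{521}{837} = - \frac{707}{837} \approx -0.84468$)
$q = - \frac{1887565}{837}$ ($q = -2256 - - \frac{707}{837} = -2256 + \frac{707}{837} = - \frac{1887565}{837} \approx -2255.2$)
$C = 3 \sqrt{55}$ ($C = \sqrt{495} = 3 \sqrt{55} \approx 22.249$)
$C - q = 3 \sqrt{55} - - \frac{1887565}{837} = 3 \sqrt{55} + \frac{1887565}{837} = \frac{1887565}{837} + 3 \sqrt{55}$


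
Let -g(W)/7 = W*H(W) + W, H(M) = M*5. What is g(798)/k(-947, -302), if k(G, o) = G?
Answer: 22293726/947 ≈ 23541.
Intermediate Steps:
H(M) = 5*M
g(W) = -35*W² - 7*W (g(W) = -7*(W*(5*W) + W) = -7*(5*W² + W) = -7*(W + 5*W²) = -35*W² - 7*W)
g(798)/k(-947, -302) = -7*798*(1 + 5*798)/(-947) = -7*798*(1 + 3990)*(-1/947) = -7*798*3991*(-1/947) = -22293726*(-1/947) = 22293726/947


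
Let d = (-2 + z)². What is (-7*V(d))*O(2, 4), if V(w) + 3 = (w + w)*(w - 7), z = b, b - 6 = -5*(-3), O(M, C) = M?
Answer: -3578190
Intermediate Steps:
b = 21 (b = 6 - 5*(-3) = 6 + 15 = 21)
z = 21
d = 361 (d = (-2 + 21)² = 19² = 361)
V(w) = -3 + 2*w*(-7 + w) (V(w) = -3 + (w + w)*(w - 7) = -3 + (2*w)*(-7 + w) = -3 + 2*w*(-7 + w))
(-7*V(d))*O(2, 4) = -7*(-3 - 14*361 + 2*361²)*2 = -7*(-3 - 5054 + 2*130321)*2 = -7*(-3 - 5054 + 260642)*2 = -7*255585*2 = -1789095*2 = -3578190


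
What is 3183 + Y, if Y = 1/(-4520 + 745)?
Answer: 12015824/3775 ≈ 3183.0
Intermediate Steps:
Y = -1/3775 (Y = 1/(-3775) = -1/3775 ≈ -0.00026490)
3183 + Y = 3183 - 1/3775 = 12015824/3775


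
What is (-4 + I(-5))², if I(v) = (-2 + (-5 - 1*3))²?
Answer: 9216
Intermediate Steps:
I(v) = 100 (I(v) = (-2 + (-5 - 3))² = (-2 - 8)² = (-10)² = 100)
(-4 + I(-5))² = (-4 + 100)² = 96² = 9216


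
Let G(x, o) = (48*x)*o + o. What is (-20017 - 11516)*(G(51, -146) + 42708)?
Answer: 9928038918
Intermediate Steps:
G(x, o) = o + 48*o*x (G(x, o) = 48*o*x + o = o + 48*o*x)
(-20017 - 11516)*(G(51, -146) + 42708) = (-20017 - 11516)*(-146*(1 + 48*51) + 42708) = -31533*(-146*(1 + 2448) + 42708) = -31533*(-146*2449 + 42708) = -31533*(-357554 + 42708) = -31533*(-314846) = 9928038918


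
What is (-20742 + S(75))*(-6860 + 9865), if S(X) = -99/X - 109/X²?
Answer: -70125451684/1125 ≈ -6.2334e+7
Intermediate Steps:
S(X) = -109/X² - 99/X (S(X) = -99/X - 109/X² = -109/X² - 99/X)
(-20742 + S(75))*(-6860 + 9865) = (-20742 + (-109 - 99*75)/75²)*(-6860 + 9865) = (-20742 + (-109 - 7425)/5625)*3005 = (-20742 + (1/5625)*(-7534))*3005 = (-20742 - 7534/5625)*3005 = -116681284/5625*3005 = -70125451684/1125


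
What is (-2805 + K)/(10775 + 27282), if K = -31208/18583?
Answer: -52156523/707213231 ≈ -0.073749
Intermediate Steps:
K = -31208/18583 (K = -31208*1/18583 = -31208/18583 ≈ -1.6794)
(-2805 + K)/(10775 + 27282) = (-2805 - 31208/18583)/(10775 + 27282) = -52156523/18583/38057 = -52156523/18583*1/38057 = -52156523/707213231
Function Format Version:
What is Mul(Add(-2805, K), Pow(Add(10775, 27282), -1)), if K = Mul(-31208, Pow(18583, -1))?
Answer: Rational(-52156523, 707213231) ≈ -0.073749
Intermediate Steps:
K = Rational(-31208, 18583) (K = Mul(-31208, Rational(1, 18583)) = Rational(-31208, 18583) ≈ -1.6794)
Mul(Add(-2805, K), Pow(Add(10775, 27282), -1)) = Mul(Add(-2805, Rational(-31208, 18583)), Pow(Add(10775, 27282), -1)) = Mul(Rational(-52156523, 18583), Pow(38057, -1)) = Mul(Rational(-52156523, 18583), Rational(1, 38057)) = Rational(-52156523, 707213231)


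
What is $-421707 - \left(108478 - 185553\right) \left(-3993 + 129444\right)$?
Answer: $9668714118$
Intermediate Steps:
$-421707 - \left(108478 - 185553\right) \left(-3993 + 129444\right) = -421707 - \left(-77075\right) 125451 = -421707 - -9669135825 = -421707 + 9669135825 = 9668714118$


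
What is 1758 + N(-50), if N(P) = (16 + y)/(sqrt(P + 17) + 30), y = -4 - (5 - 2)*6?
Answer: 546678/311 + 2*I*sqrt(33)/311 ≈ 1757.8 + 0.036943*I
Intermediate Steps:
y = -22 (y = -4 - 1*3*6 = -4 - 3*6 = -4 - 18 = -22)
N(P) = -6/(30 + sqrt(17 + P)) (N(P) = (16 - 22)/(sqrt(P + 17) + 30) = -6/(sqrt(17 + P) + 30) = -6/(30 + sqrt(17 + P)))
1758 + N(-50) = 1758 - 6/(30 + sqrt(17 - 50)) = 1758 - 6/(30 + sqrt(-33)) = 1758 - 6/(30 + I*sqrt(33))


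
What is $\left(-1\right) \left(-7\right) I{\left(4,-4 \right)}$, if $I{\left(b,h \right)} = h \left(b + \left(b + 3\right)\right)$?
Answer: $-308$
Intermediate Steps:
$I{\left(b,h \right)} = h \left(3 + 2 b\right)$ ($I{\left(b,h \right)} = h \left(b + \left(3 + b\right)\right) = h \left(3 + 2 b\right)$)
$\left(-1\right) \left(-7\right) I{\left(4,-4 \right)} = \left(-1\right) \left(-7\right) \left(- 4 \left(3 + 2 \cdot 4\right)\right) = 7 \left(- 4 \left(3 + 8\right)\right) = 7 \left(\left(-4\right) 11\right) = 7 \left(-44\right) = -308$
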